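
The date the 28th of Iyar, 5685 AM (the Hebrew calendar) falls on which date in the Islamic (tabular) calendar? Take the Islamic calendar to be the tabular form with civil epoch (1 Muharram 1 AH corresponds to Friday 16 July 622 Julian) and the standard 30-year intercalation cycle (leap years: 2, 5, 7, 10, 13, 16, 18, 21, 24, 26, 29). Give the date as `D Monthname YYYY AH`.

The source date corresponds to 22 May 1925 in the Gregorian calendar (JDN 2424293).
That day falls on 28 Shawwal 1343 AH in the tabular Islamic calendar.

28 Shawwal 1343 AH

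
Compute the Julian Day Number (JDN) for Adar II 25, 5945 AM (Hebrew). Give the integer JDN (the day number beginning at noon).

2519202

In the Gregorian calendar the same day is 28 March 2185.
JDN 2451545 is 1 January 2000 CE (Gregorian); the target day is +67657 days from there, so JDN = 2519202.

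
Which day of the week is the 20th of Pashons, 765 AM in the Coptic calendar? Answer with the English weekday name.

In the proleptic Gregorian calendar this is 21 May 1049 (JDN 2104340).
Since JDN mod 7 = 0 (0 = Monday), the day is Monday.

Monday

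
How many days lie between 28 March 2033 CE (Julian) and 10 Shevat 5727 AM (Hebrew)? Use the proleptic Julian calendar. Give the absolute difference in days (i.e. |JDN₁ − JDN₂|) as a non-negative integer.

First date → JDN 2463698; second date → JDN 2439512.
The interval is |2463698 − 2439512| = 24186 days.

24186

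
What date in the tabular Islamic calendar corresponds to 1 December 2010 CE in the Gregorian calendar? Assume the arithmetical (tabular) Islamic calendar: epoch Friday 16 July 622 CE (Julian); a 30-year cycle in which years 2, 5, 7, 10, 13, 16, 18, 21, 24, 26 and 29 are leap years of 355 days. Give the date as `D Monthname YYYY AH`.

24 Dhu al-Hijjah 1431 AH

Julian Day Number of the source date = 2455532.
Converting JDN 2455532 to the tabular Islamic calendar gives 24 Dhu al-Hijjah 1431 AH.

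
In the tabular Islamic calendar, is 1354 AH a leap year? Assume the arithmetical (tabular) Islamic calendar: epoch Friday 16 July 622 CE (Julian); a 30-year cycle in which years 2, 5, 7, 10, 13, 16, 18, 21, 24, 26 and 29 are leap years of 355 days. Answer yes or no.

Year 1354 AH is year 4 of its 30-year cycle; leap positions are 2, 5, 7, 10, 13, 16, 18, 21, 24, 26, 29, so it is a common year (354 days).

no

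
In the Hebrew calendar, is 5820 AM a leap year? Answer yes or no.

yes

Hebrew year 5820 is year 6 of its 19-year Metonic cycle; leap years are at positions 3, 6, 8, 11, 14, 17, 19, so it is a leap year (13 months).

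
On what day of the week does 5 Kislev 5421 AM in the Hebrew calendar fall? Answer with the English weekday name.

Monday

In the Gregorian calendar this is 8 November 1660 (JDN 2327675).
JDN 2327675 mod 7 = 0, and JDN 0 was a Monday, so this is a Monday.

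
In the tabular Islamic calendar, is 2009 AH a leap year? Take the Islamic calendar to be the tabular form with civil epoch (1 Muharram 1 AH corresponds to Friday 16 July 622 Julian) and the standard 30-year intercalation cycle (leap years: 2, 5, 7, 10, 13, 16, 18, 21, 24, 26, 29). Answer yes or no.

Year 2009 AH is year 29 of its 30-year cycle; leap positions are 2, 5, 7, 10, 13, 16, 18, 21, 24, 26, 29, so it is a leap year (355 days).

yes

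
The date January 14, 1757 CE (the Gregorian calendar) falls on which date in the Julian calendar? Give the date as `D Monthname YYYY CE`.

3 January 1757 CE

At this point the Julian calendar is 11 days behind the Gregorian.
14 January 1757 Gregorian − 11 days → 3 January 1757 Julian.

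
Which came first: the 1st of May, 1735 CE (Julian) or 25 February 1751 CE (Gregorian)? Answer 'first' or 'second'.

first

The two dates have Julian Day Numbers 2354887 and 2360655 respectively.
Since 2354887 < 2360655, the first date comes first.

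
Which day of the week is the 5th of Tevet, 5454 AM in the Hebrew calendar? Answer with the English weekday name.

Saturday

This is JDN 2339783 (2 January 1694 Gregorian).
Since JDN mod 7 = 5 (0 = Monday), the day is Saturday.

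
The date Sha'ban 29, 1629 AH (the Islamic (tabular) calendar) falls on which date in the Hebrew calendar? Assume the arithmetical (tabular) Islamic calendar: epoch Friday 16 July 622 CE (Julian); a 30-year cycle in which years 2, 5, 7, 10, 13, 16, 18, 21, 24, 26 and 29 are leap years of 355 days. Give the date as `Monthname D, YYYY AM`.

Both dates share Julian Day Number 2525584; in the Hebrew calendar that is 1 Tishrei 5963 AM.

Tishrei 1, 5963 AM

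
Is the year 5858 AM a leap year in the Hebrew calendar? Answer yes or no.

yes

Hebrew year 5858 is year 6 of its 19-year Metonic cycle; leap years are at positions 3, 6, 8, 11, 14, 17, 19, so it is a leap year (13 months).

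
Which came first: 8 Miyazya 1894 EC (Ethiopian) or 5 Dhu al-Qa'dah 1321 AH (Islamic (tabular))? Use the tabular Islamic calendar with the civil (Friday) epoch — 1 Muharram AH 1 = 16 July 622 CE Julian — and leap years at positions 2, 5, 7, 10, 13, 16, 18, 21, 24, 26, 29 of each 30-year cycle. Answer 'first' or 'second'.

First date → JDN 2415856; second date → JDN 2416503.
JDN 2415856 < JDN 2416503, so the first date is earlier.

first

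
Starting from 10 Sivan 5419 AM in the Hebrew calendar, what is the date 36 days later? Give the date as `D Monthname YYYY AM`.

16 Tammuz 5419 AM

Counting 36 days forward from JDN 2327149 reaches JDN 2327185, which is 16 Tammuz 5419 AM.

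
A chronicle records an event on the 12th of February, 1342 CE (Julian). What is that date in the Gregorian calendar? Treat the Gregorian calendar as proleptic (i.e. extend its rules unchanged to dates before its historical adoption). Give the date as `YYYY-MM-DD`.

1342-02-20

For dates in this range the Gregorian date is 8 days ahead of the Julian.
12 February 1342 Julian + 8 days → 20 February 1342 Gregorian.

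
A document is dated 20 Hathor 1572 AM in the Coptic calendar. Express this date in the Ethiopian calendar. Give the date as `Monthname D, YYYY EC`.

Julian Day Number of the source date = 2398917.
Converting JDN 2398917 to the Ethiopian calendar gives 20 Hidar 1848 EC.

Hidar 20, 1848 EC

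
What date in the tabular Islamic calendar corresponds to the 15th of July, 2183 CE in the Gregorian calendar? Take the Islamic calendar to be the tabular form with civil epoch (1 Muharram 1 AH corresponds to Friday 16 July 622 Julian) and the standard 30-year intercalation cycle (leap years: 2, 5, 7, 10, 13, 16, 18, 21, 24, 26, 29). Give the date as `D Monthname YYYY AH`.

Both dates share Julian Day Number 2518580; in the tabular Islamic calendar that is 24 Dhu al-Qa'dah 1609 AH.

24 Dhu al-Qa'dah 1609 AH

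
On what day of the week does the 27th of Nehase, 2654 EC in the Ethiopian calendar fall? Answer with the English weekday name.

This is JDN 2693585 (7 September 2662 Gregorian).
2693585 ≡ 6 (mod 7); counting from Monday = 0 gives Sunday.

Sunday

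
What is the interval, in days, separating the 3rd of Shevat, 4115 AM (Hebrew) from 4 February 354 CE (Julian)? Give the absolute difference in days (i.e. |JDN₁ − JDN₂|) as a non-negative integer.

First date → JDN 1850723; second date → JDN 1850391.
The interval is |1850723 − 1850391| = 332 days.

332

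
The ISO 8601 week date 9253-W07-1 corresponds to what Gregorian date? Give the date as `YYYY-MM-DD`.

ISO week 1 of 9253 is the week containing the first Thursday of 9253.
Week 7, day 1 (Monday) lands on 9253-02-10.

9253-02-10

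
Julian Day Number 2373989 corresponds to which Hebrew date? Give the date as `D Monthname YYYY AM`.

15 Elul 5547 AM

JDN 2373989 is 29 August 1787 in the Gregorian calendar.
In the Hebrew calendar that day is 15 Elul 5547 AM.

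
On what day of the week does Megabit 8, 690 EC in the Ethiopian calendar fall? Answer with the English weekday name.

In the proleptic Gregorian calendar this is 7 March 698 (JDN 1976065).
Since JDN mod 7 = 0 (0 = Monday), the day is Monday.

Monday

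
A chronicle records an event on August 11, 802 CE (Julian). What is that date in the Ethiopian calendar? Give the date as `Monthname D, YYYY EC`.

Nehase 18, 794 EC

Both dates share Julian Day Number 2014211; in the Ethiopian calendar that is 18 Nehase 794 EC.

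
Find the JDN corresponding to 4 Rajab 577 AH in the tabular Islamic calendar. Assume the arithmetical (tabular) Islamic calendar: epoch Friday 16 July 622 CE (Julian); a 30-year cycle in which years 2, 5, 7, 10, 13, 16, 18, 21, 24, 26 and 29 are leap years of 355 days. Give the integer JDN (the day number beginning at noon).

Equivalently 20 November 1181 (proleptic Gregorian).
JDN 2400001 is 17 November 1858 CE (Gregorian), MJD 0; the target day is −247266 days from there, so JDN = 2152735.

2152735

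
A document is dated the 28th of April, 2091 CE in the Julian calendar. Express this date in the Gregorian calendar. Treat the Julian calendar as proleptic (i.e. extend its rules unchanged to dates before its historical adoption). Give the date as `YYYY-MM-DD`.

At this point the Julian calendar is 13 days behind the Gregorian.
28 April 2091 Julian + 13 days → 11 May 2091 Gregorian.

2091-05-11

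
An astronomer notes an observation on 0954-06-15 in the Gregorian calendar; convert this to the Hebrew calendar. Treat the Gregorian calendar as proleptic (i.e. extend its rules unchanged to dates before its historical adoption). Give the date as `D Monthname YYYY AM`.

5 Tammuz 4714 AM

Julian Day Number of the source date = 2069667.
Converting JDN 2069667 to the Hebrew calendar gives 5 Tammuz 4714 AM.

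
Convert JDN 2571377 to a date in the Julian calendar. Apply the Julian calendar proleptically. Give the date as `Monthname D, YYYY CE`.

The Gregorian equivalent of JDN 2571377 is 3 February 2328.
In the Julian calendar that day is January 18, 2328 CE.

January 18, 2328 CE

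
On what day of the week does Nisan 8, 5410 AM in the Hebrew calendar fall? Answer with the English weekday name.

Saturday

In the Gregorian calendar this is 9 April 1650 (JDN 2323809).
2323809 ≡ 5 (mod 7); counting from Monday = 0 gives Saturday.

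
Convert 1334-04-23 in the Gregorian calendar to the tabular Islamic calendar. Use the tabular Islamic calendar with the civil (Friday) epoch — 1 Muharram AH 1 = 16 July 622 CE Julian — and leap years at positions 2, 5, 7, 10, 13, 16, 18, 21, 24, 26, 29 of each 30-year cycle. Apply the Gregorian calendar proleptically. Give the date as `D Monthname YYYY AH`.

9 Sha'ban 734 AH

Julian Day Number of the source date = 2208406.
Converting JDN 2208406 to the tabular Islamic calendar gives 9 Sha'ban 734 AH.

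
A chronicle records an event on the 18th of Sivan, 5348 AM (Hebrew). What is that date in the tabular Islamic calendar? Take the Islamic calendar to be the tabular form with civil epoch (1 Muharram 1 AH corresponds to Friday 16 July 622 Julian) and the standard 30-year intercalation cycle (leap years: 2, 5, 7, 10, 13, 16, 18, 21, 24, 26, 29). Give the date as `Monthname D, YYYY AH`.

Rajab 18, 996 AH

Julian Day Number of the source date = 2301229.
Converting JDN 2301229 to the tabular Islamic calendar gives 18 Rajab 996 AH.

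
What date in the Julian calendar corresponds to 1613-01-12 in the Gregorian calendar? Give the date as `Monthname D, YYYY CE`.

At this point the Julian calendar is 10 days behind the Gregorian.
12 January 1613 Gregorian − 10 days → 2 January 1613 Julian.

January 2, 1613 CE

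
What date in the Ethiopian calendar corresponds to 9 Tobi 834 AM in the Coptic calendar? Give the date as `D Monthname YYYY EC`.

9 Tir 1110 EC

The source date corresponds to 11 January 1118 in the proleptic Gregorian calendar (JDN 2129411).
That day falls on 9 Tir 1110 EC in the Ethiopian calendar.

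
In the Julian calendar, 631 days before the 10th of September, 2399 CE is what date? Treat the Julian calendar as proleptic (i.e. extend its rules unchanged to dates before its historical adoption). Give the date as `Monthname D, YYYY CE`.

December 18, 2397 CE

JDN of the 10th of September, 2399 CE = 2597545.
2597545 − 631 = 2596914.
JDN 2596914 in the Julian calendar is December 18, 2397 CE.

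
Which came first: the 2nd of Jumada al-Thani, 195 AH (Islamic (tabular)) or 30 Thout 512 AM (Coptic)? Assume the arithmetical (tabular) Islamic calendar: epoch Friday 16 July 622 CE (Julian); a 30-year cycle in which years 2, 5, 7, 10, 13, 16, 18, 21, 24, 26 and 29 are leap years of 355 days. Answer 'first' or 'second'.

second

First date → JDN 2017336; second date → JDN 2011702.
JDN 2011702 < JDN 2017336, so the second date is earlier.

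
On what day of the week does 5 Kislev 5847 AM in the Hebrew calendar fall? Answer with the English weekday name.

In the Gregorian calendar this is 11 November 2086 (JDN 2483271).
JDN 2483271 mod 7 = 0, and JDN 0 was a Monday, so this is a Monday.

Monday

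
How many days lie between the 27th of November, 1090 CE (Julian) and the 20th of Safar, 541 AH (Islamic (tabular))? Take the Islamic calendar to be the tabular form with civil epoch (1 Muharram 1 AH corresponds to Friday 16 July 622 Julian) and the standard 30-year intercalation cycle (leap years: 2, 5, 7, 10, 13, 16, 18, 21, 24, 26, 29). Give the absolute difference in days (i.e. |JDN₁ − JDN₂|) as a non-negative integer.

JDN of the first date = 2119511.
JDN of the second date = 2139847.
|2139847 − 2119511| = 20336.

20336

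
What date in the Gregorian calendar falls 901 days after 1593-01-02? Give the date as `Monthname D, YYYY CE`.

June 22, 1595 CE

Counting 901 days forward from JDN 2302893 reaches JDN 2303794, which is June 22, 1595 CE.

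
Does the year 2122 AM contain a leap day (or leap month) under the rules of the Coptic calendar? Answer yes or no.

2122 mod 4 = 2; in the Coptic calendar a year is leap when year mod 4 = 3, so it is a common year.

no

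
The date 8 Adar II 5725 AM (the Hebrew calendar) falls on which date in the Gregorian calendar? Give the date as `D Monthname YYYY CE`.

Both dates share Julian Day Number 2438832; in the Gregorian calendar that is 12 March 1965 CE.

12 March 1965 CE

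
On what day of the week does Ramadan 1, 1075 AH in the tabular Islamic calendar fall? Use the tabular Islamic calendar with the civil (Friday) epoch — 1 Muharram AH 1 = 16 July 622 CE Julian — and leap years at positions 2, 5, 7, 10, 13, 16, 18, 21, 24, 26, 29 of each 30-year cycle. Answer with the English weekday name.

Equivalently 18 March 1665 Gregorian, JDN 2329266.
JDN 2329266 mod 7 = 2, and JDN 0 was a Monday, so this is a Wednesday.

Wednesday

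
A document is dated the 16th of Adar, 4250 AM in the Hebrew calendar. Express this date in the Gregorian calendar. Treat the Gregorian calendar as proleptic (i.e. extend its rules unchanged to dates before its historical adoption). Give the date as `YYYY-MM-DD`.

0490-02-23

Julian Day Number of the source date = 1900083.
Converting JDN 1900083 to the Gregorian calendar gives 23 February 490 CE.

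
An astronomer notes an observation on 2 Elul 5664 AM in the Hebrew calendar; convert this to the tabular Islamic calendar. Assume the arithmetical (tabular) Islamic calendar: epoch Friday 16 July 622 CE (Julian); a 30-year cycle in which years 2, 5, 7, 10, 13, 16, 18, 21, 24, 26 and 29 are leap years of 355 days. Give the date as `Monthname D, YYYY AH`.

Jumada al-Thani 1, 1322 AH

Julian Day Number of the source date = 2416706.
Converting JDN 2416706 to the tabular Islamic calendar gives 1 Jumada al-Thani 1322 AH.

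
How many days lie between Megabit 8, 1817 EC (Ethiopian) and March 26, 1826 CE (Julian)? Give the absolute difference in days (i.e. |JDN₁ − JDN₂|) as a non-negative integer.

First date → JDN 2387702; second date → JDN 2388089.
The interval is |2387702 − 2388089| = 387 days.

387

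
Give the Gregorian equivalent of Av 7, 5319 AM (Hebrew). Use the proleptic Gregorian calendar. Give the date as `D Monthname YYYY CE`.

Both dates share Julian Day Number 2290674; in the Gregorian calendar that is 21 July 1559 CE.

21 July 1559 CE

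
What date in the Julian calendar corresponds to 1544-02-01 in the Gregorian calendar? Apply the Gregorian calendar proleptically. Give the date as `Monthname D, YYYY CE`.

At this point the Julian calendar is 10 days behind the Gregorian.
1 February 1544 Gregorian − 10 days → 22 January 1544 Julian.

January 22, 1544 CE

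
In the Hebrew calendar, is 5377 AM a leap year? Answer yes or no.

yes

Hebrew year 5377 is year 19 of its 19-year Metonic cycle; leap years are at positions 3, 6, 8, 11, 14, 17, 19, so it is a leap year (13 months).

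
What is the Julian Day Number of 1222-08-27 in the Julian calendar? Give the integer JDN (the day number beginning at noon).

2167632

In the proleptic Gregorian calendar the same day is 3 September 1222.
JDN 2451545 is 1 January 2000 CE (Gregorian); the target day is −283913 days from there, so JDN = 2167632.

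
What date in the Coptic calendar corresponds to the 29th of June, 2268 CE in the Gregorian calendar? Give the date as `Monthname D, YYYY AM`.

Julian Day Number of the source date = 2549610.
Converting JDN 2549610 to the Coptic calendar gives 20 Paoni 1984 AM.

Paoni 20, 1984 AM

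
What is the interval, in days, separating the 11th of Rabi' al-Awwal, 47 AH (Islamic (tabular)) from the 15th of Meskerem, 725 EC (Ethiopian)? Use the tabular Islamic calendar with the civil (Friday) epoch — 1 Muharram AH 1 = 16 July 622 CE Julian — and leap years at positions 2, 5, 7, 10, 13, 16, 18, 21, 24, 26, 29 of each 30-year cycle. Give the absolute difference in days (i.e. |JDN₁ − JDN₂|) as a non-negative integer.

First date → JDN 1964810; second date → JDN 1988676.
The interval is |1964810 − 1988676| = 23866 days.

23866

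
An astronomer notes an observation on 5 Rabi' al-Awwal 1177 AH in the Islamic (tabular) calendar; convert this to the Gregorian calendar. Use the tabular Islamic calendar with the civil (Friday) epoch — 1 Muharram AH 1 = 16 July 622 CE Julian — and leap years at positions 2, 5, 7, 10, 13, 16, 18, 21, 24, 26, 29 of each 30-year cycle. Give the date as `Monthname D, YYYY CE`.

September 13, 1763 CE

Julian Day Number of the source date = 2365238.
Converting JDN 2365238 to the Gregorian calendar gives 13 September 1763 CE.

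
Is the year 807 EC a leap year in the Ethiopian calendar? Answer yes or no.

807 mod 4 = 3; in the Ethiopian calendar a year is leap when year mod 4 = 3, so it is a leap year.

yes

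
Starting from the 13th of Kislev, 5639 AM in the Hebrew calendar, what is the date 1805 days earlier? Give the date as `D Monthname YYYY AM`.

The starting date is JDN 2407328; 2407328 − 1805 = 2405523.
JDN 2405523 corresponds to 10 Tevet 5634 AM.

10 Tevet 5634 AM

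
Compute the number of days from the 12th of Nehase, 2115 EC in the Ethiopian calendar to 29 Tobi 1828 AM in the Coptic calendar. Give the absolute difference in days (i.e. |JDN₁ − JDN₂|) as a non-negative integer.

First date → JDN 2496700; second date → JDN 2492490.
The interval is |2496700 − 2492490| = 4210 days.

4210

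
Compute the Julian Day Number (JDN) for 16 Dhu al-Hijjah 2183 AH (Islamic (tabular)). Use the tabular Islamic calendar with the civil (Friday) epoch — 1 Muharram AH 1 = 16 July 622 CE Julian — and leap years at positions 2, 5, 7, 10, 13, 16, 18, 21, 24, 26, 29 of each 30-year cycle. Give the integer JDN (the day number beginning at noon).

Equivalently 3 July 2740 (Gregorian).
JDN 2451545 is 1 January 2000 CE (Gregorian); the target day is +270463 days from there, so JDN = 2722008.

2722008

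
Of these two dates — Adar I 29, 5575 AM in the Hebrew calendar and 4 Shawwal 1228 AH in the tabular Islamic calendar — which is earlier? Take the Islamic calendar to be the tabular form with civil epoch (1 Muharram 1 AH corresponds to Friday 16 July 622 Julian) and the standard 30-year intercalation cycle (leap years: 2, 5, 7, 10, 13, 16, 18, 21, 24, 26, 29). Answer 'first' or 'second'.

The two dates have Julian Day Numbers 2384044 and 2383517 respectively.
Since 2383517 < 2384044, the second date comes first.

second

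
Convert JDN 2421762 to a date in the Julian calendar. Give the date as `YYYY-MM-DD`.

1918-06-04

The Gregorian equivalent of JDN 2421762 is 17 June 1918.
In the Julian calendar that day is 1918-06-04.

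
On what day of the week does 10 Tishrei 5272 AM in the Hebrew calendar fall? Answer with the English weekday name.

Thursday

In the proleptic Gregorian calendar this is 12 October 1511 (JDN 2273225).
Since JDN mod 7 = 3 (0 = Monday), the day is Thursday.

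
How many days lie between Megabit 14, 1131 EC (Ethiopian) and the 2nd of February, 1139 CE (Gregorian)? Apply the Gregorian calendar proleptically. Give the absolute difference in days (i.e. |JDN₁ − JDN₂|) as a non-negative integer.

43

First date → JDN 2137146; second date → JDN 2137103.
The interval is |2137146 − 2137103| = 43 days.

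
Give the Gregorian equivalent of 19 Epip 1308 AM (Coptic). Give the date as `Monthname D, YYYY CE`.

Both dates share Julian Day Number 2302730; in the Gregorian calendar that is 23 July 1592 CE.

July 23, 1592 CE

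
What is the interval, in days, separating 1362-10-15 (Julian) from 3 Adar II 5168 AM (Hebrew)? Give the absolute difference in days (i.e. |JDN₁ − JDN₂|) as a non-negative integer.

16575

JDN of the first date = 2218816.
JDN of the second date = 2235391.
|2235391 − 2218816| = 16575.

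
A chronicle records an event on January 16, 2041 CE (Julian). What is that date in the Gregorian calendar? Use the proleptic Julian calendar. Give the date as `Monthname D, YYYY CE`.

January 29, 2041 CE

The Julian–Gregorian offset here is 13 days (Julian trailing).
16 January 2041 Julian + 13 days → 29 January 2041 Gregorian.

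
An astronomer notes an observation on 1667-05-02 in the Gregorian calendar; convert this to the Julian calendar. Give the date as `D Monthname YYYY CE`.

22 April 1667 CE

For dates in this range the Gregorian date is 10 days ahead of the Julian.
2 May 1667 Gregorian − 10 days → 22 April 1667 Julian.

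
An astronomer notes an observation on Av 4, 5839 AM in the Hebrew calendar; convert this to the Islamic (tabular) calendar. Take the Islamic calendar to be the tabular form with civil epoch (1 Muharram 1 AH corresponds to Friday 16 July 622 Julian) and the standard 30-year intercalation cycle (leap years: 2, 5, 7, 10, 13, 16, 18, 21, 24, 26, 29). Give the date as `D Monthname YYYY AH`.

Julian Day Number of the source date = 2480612.
Converting JDN 2480612 to the tabular Islamic calendar gives 3 Shawwal 1502 AH.

3 Shawwal 1502 AH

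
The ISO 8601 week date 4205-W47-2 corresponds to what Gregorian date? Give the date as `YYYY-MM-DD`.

ISO week 1 of 4205 is the week containing the first Thursday of 4205.
Week 47, day 2 (Tuesday) lands on 4205-11-19.

4205-11-19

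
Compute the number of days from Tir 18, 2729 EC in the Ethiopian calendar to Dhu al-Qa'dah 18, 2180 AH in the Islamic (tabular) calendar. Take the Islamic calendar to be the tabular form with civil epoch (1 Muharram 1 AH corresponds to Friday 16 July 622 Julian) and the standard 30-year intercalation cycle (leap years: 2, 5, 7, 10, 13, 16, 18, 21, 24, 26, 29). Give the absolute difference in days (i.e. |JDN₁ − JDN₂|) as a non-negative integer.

157

JDN of the first date = 2720760.
JDN of the second date = 2720917.
|2720917 − 2720760| = 157.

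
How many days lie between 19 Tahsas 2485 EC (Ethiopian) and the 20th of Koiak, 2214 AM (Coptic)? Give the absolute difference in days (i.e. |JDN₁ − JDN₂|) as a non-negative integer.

JDN of the first date = 2631610.
JDN of the second date = 2633437.
|2633437 − 2631610| = 1827.

1827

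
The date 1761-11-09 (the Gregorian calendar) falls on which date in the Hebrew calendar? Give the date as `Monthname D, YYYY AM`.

Both dates share Julian Day Number 2364565; in the Hebrew calendar that is 12 Cheshvan 5522 AM.

Cheshvan 12, 5522 AM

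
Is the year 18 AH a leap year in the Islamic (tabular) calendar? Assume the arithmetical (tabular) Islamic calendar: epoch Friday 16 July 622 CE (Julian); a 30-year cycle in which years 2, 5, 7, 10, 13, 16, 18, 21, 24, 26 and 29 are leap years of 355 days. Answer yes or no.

Year 18 AH is year 18 of its 30-year cycle; leap positions are 2, 5, 7, 10, 13, 16, 18, 21, 24, 26, 29, so it is a leap year (355 days).

yes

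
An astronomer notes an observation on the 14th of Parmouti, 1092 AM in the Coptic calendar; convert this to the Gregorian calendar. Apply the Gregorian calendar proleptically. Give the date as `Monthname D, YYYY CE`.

April 17, 1376 CE

Both dates share Julian Day Number 2223741; in the Gregorian calendar that is 17 April 1376 CE.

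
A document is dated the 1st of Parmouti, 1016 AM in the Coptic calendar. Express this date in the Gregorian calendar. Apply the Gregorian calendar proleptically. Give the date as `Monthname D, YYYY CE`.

Julian Day Number of the source date = 2195969.
Converting JDN 2195969 to the Gregorian calendar gives 4 April 1300 CE.

April 4, 1300 CE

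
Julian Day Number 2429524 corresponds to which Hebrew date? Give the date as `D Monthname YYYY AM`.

JDN 2429524 is 17 September 1939 in the Gregorian calendar.
In the Hebrew calendar that day is 4 Tishrei 5700 AM.

4 Tishrei 5700 AM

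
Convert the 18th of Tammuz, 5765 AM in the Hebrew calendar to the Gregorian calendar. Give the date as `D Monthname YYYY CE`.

25 July 2005 CE

Julian Day Number of the source date = 2453577.
Converting JDN 2453577 to the Gregorian calendar gives 25 July 2005 CE.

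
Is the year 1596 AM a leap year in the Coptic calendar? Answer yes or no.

no

1596 mod 4 = 0; in the Coptic calendar a year is leap when year mod 4 = 3, so it is a common year.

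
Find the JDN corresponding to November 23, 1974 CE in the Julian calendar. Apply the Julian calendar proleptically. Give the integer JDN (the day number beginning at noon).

2442388

Equivalently 6 December 1974 (Gregorian).
JDN 2451545 is 1 January 2000 CE (Gregorian); the target day is −9157 days from there, so JDN = 2442388.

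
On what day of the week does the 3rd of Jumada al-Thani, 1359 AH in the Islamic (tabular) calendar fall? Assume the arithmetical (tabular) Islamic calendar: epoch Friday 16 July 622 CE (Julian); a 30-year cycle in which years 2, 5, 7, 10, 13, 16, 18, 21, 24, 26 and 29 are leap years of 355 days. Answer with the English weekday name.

Tuesday

Equivalently 9 July 1940 Gregorian, JDN 2429820.
JDN 2429820 mod 7 = 1, and JDN 0 was a Monday, so this is a Tuesday.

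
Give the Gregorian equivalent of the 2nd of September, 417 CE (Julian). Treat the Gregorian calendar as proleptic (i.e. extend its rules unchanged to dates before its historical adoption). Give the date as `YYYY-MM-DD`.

The Julian–Gregorian offset here is 1 day (Julian trailing).
2 September 417 Julian + 1 day → 3 September 417 Gregorian.

0417-09-03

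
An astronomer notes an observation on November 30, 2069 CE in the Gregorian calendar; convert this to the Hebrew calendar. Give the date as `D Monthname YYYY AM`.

Both dates share Julian Day Number 2477081; in the Hebrew calendar that is 16 Kislev 5830 AM.

16 Kislev 5830 AM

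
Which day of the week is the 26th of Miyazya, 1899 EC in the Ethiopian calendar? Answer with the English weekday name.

Saturday

This is JDN 2417700 (4 May 1907 Gregorian).
JDN 2417700 mod 7 = 5, and JDN 0 was a Monday, so this is a Saturday.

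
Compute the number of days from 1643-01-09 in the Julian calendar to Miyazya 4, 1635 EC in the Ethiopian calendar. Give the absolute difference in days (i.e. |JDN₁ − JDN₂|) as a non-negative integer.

First date → JDN 2321172; second date → JDN 2321252.
The interval is |2321172 − 2321252| = 80 days.

80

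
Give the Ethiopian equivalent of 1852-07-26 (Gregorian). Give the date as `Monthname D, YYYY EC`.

Hamle 20, 1844 EC

Julian Day Number of the source date = 2397696.
Converting JDN 2397696 to the Ethiopian calendar gives 20 Hamle 1844 EC.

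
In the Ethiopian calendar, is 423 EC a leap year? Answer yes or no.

yes

423 mod 4 = 3; in the Ethiopian calendar a year is leap when year mod 4 = 3, so it is a leap year.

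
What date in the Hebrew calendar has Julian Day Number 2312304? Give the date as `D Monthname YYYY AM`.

JDN 2312304 is 9 October 1618 in the Gregorian calendar.
In the Hebrew calendar that day is 20 Tishrei 5379 AM.

20 Tishrei 5379 AM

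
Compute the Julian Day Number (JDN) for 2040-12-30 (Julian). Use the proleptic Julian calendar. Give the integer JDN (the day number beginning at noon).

In the Gregorian calendar the same day is 12 January 2041.
JDN 2451545 is 1 January 2000 CE (Gregorian); the target day is +14987 days from there, so JDN = 2466532.

2466532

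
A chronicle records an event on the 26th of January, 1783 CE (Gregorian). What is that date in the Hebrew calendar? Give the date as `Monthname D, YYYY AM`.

Shevat 23, 5543 AM

Julian Day Number of the source date = 2372313.
Converting JDN 2372313 to the Hebrew calendar gives 23 Shevat 5543 AM.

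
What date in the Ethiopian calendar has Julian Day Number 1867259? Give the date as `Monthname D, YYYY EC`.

JDN 1867259 is 12 April 400 in the proleptic Gregorian calendar.
In the Ethiopian calendar that day is Miyazya 16, 392 EC.

Miyazya 16, 392 EC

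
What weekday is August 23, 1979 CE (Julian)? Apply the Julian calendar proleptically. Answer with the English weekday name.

Wednesday

Equivalently 5 September 1979 Gregorian, JDN 2444122.
JDN 2444122 mod 7 = 2, and JDN 0 was a Monday, so this is a Wednesday.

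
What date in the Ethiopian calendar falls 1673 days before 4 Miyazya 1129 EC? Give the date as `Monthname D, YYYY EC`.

The starting date is JDN 2136436; 2136436 − 1673 = 2134763.
JDN 2134763 corresponds to Meskerem 2, 1125 EC.

Meskerem 2, 1125 EC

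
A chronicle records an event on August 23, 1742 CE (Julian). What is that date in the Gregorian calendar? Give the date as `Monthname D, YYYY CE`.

September 3, 1742 CE

For dates in this range the Gregorian date is 11 days ahead of the Julian.
23 August 1742 Julian + 11 days → 3 September 1742 Gregorian.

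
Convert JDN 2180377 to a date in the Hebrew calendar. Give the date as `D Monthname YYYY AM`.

JDN 2180377 is 26 July 1257 in the proleptic Gregorian calendar.
In the Hebrew calendar that day is 7 Av 5017 AM.

7 Av 5017 AM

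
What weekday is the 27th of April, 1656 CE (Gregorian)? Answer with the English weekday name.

Thursday

JDN 2326019 mod 7 = 3, and JDN 0 was a Monday, so this is a Thursday.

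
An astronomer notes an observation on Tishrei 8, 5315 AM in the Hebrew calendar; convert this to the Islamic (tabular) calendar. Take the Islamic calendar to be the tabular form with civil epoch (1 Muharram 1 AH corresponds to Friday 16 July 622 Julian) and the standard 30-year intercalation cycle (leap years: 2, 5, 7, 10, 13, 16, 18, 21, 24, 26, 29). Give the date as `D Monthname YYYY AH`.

6 Shawwal 961 AH

Both dates share Julian Day Number 2288903; in the tabular Islamic calendar that is 6 Shawwal 961 AH.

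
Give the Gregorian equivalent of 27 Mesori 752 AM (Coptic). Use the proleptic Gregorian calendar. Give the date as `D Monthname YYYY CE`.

26 August 1036 CE

Both dates share Julian Day Number 2099689; in the Gregorian calendar that is 26 August 1036 CE.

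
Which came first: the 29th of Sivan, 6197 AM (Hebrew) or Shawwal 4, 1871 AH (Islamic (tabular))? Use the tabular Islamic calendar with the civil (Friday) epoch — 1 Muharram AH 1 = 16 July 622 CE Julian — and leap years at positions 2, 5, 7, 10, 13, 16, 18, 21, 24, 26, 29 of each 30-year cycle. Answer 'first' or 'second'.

first

First date → JDN 2611340; second date → JDN 2611375.
JDN 2611340 < JDN 2611375, so the first date is earlier.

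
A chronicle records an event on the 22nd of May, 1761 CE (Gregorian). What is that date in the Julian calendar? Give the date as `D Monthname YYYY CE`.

11 May 1761 CE

At this point the Julian calendar is 11 days behind the Gregorian.
22 May 1761 Gregorian − 11 days → 11 May 1761 Julian.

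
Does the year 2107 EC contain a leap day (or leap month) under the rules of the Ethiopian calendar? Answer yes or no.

yes

2107 mod 4 = 3; in the Ethiopian calendar a year is leap when year mod 4 = 3, so it is a leap year.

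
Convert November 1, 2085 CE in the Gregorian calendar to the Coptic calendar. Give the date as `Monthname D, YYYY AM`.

Paopi 22, 1802 AM

Both dates share Julian Day Number 2482896; in the Coptic calendar that is 22 Paopi 1802 AM.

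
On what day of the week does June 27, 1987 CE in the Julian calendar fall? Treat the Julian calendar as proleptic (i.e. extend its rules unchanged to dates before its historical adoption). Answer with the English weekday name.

In the Gregorian calendar this is 10 July 1987 (JDN 2446987).
Since JDN mod 7 = 4 (0 = Monday), the day is Friday.

Friday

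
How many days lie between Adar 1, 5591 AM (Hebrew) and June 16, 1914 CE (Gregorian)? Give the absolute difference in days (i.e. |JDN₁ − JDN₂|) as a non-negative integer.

30437

JDN of the first date = 2389863.
JDN of the second date = 2420300.
|2420300 − 2389863| = 30437.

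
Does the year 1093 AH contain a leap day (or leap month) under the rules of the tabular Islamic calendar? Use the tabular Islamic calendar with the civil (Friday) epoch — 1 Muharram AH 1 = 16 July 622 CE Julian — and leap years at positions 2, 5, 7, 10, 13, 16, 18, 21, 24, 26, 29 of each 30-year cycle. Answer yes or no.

Year 1093 AH is year 13 of its 30-year cycle; leap positions are 2, 5, 7, 10, 13, 16, 18, 21, 24, 26, 29, so it is a leap year (355 days).

yes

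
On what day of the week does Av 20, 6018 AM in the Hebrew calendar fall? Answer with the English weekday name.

Equivalently 21 August 2258 Gregorian, JDN 2546010.
2546010 ≡ 5 (mod 7); counting from Monday = 0 gives Saturday.

Saturday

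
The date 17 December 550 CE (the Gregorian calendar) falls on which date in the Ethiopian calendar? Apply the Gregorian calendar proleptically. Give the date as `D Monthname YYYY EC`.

19 Tahsas 543 EC

Both dates share Julian Day Number 1922294; in the Ethiopian calendar that is 19 Tahsas 543 EC.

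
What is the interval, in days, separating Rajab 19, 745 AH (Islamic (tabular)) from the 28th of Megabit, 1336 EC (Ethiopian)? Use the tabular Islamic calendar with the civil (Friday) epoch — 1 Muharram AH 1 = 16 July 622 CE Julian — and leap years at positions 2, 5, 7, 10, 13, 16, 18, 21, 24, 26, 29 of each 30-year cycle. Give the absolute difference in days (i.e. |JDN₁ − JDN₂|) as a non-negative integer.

247

First date → JDN 2212284; second date → JDN 2212037.
The interval is |2212284 − 2212037| = 247 days.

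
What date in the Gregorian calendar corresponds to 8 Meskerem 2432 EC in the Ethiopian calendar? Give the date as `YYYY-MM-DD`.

2439-09-22

Julian Day Number of the source date = 2612151.
Converting JDN 2612151 to the Gregorian calendar gives 22 September 2439 CE.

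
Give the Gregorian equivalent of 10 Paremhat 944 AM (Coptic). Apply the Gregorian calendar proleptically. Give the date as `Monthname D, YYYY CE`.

Julian Day Number of the source date = 2169650.
Converting JDN 2169650 to the Gregorian calendar gives 13 March 1228 CE.

March 13, 1228 CE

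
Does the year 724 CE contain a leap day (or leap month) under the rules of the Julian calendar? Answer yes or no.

724 mod 4 = 0, so it is a leap year in the Julian calendar.

yes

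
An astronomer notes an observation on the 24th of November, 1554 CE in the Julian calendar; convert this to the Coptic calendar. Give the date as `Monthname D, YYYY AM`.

Hathor 28, 1271 AM

The source date corresponds to 4 December 1554 in the proleptic Gregorian calendar (JDN 2288984).
That day falls on 28 Hathor 1271 AM in the Coptic calendar.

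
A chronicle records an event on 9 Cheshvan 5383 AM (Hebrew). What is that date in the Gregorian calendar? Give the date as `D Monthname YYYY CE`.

Both dates share Julian Day Number 2313769; in the Gregorian calendar that is 13 October 1622 CE.

13 October 1622 CE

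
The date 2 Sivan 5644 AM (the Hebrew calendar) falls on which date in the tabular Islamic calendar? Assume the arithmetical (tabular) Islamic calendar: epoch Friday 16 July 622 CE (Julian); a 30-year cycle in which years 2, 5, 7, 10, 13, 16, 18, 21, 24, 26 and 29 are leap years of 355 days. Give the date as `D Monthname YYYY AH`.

30 Rajab 1301 AH

Both dates share Julian Day Number 2409323; in the tabular Islamic calendar that is 30 Rajab 1301 AH.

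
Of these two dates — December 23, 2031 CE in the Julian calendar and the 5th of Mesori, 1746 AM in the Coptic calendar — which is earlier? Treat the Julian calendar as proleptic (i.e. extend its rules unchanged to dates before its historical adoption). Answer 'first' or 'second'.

second

The two dates have Julian Day Numbers 2463237 and 2462725 respectively.
Since 2462725 < 2463237, the second date comes first.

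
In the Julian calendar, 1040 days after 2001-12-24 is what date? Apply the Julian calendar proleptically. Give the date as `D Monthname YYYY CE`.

The starting date is JDN 2452281; 2452281 + 1040 = 2453321.
JDN 2453321 corresponds to 29 October 2004 CE.

29 October 2004 CE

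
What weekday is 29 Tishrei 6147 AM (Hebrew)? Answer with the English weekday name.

This is JDN 2592824 (23 October 2386 Gregorian).
Since JDN mod 7 = 3 (0 = Monday), the day is Thursday.

Thursday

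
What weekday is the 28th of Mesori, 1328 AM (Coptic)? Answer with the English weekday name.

Friday

This is JDN 2310074 (31 August 1612 Gregorian).
JDN 2310074 mod 7 = 4, and JDN 0 was a Monday, so this is a Friday.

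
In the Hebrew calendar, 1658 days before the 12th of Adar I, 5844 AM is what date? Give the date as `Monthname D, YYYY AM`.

The starting date is JDN 2482274; 2482274 − 1658 = 2480616.
JDN 2480616 corresponds to Av 8, 5839 AM.

Av 8, 5839 AM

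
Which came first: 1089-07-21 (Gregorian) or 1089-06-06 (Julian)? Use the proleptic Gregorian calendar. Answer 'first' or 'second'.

second

Converting both to JDN: 2119011 vs 2118972; the smaller is the second.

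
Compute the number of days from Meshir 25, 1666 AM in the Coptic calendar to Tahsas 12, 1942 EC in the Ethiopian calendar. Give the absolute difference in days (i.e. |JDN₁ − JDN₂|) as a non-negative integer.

73

JDN of the first date = 2433345.
JDN of the second date = 2433272.
|2433272 − 2433345| = 73.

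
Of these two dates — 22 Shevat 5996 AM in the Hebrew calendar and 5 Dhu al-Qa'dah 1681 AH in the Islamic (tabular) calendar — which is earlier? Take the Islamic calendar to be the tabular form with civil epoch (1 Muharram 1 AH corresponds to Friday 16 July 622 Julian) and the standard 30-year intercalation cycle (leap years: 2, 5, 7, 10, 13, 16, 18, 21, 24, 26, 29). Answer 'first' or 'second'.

first

The two dates have Julian Day Numbers 2537771 and 2544075 respectively.
Since 2537771 < 2544075, the first date comes first.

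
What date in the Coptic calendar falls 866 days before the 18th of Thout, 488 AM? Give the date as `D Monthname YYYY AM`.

8 Pashons 485 AM

Counting 866 days back from JDN 2002924 reaches JDN 2002058, which is 8 Pashons 485 AM.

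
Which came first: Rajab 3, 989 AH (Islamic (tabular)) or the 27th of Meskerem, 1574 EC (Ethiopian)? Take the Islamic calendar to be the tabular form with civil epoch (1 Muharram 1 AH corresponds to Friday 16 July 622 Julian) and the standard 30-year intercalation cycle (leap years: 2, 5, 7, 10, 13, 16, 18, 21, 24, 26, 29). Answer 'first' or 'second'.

first

The two dates have Julian Day Numbers 2298733 and 2298785 respectively.
Since 2298733 < 2298785, the first date comes first.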